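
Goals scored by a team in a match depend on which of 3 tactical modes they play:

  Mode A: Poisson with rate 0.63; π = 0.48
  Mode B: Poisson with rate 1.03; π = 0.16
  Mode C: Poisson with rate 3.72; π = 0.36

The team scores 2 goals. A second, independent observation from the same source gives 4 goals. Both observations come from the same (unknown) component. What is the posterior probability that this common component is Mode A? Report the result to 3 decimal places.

P(component k | x) = π_k·f_k(x) / marginal(x), where marginal(x) = Σ_j π_j·f_j(x).
Since both observations come from the same component, the likelihood for component k is f_k(x₁)·f_k(x₂).
  L_A = [0.105693] × [0.00349579] = 0.00036948
  L_B = [0.189374] × [0.0167423] = 0.00317056
  L_C = [0.16768] × [0.193368] = 0.0324239
Prior × likelihood for each component:
  π_A·L_A = 0.48 × 0.00036948 = 0.00017735
  π_B·L_B = 0.16 × 0.00317056 = 0.000507289
  π_C·L_C = 0.36 × 0.0324239 = 0.0116726
Evidence: 0.00017735 + 0.000507289 + 0.0116726 = 0.0123572
So the posterior for Mode A is 0.00017735 / 0.0123572 ≈ 0.014.

0.014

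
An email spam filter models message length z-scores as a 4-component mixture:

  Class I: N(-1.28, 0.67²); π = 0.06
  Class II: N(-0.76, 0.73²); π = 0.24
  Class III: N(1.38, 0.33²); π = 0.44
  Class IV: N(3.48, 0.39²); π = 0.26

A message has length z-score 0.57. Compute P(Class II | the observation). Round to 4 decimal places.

0.4807

Apply Bayes' rule: the posterior for each component is proportional to its prior times its likelihood at x.
Normal densities:
  p_I = 0.0131602
  p_II = 0.103942
  p_III = 0.0594469
  p_IV = 8.32279e-13
Prior × likelihood for each component:
  w_I·p_I = 0.06 × 0.0131602 = 0.000789613
  w_II·p_II = 0.24 × 0.103942 = 0.0249461
  w_III·p_III = 0.44 × 0.0594469 = 0.0261566
  w_IV·p_IV = 0.26 × 8.32279e-13 = 2.16393e-13
Marginal: 0.000789613 + 0.0249461 + 0.0261566 + 2.16393e-13 = 0.0518924
P(Class II | x) = 0.0249461 / 0.0518924 ≈ 0.4807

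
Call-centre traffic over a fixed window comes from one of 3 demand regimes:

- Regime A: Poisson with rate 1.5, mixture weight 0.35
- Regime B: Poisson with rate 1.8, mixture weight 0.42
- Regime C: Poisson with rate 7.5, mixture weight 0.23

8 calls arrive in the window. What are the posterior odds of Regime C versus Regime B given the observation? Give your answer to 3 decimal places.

166.460

Since P(k|x) ∝ π_k f_k(x), the posterior odds are π_i f_i(x) / (π_j f_j(x)).
Poisson probabilities:
  p_A = e^(−1.5)·1.5^8/8! = 0.00014183
  p_B = e^(−1.8)·1.8^8/8! = 0.000451783
  p_C = e^(−7.5)·7.5^8/8! = 0.137329
0.0315856 / 0.000189749 ≈ 166.460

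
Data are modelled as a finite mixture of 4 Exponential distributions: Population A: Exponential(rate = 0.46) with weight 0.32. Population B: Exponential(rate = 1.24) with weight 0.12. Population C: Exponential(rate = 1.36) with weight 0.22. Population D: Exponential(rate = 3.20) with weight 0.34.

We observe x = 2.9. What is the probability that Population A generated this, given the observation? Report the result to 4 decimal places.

0.7953

P(component k | x) = π_k·f_k(x) / marginal(x), where marginal(x) = Σ_j π_j·f_j(x).
Component likelihoods at x = 2.9:
  f_A = 0.46·e^(−0.46·2.9) = 0.46·e^(−1.3340) = 0.121174
  f_B = 1.24·e^(−1.24·2.9) = 1.24·e^(−3.5960) = 0.0340172
  f_C = 1.36·e^(−1.36·2.9) = 1.36·e^(−3.9440) = 0.026344
  f_D = 3.20·e^(−3.20·2.9) = 3.20·e^(−9.2800) = 0.000298468
Multiply by the mixture weights:
  π_A·f_A = 0.32 × 0.121174 = 0.0387756
  π_B·f_B = 0.12 × 0.0340172 = 0.00408207
  π_C·f_C = 0.22 × 0.026344 = 0.00579568
  π_D·f_D = 0.34 × 0.000298468 = 0.000101479
Sum: 0.0387756 + 0.00408207 + 0.00579568 + 0.000101479 = 0.0487549
Responsibility of Population A: 0.0387756 / 0.0487549 ≈ 0.7953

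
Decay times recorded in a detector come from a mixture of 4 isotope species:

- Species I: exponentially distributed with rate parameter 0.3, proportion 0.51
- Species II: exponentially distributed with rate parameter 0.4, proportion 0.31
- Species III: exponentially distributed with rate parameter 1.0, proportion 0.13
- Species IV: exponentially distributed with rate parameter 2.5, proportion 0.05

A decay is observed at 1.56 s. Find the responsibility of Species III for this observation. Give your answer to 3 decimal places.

0.142

P(component k | x) = π_k·f_k(x) / marginal(x), where marginal(x) = Σ_j π_j·f_j(x).
Component likelihoods at x = 1.56 s:
  p_I = 0.3·e^(−0.3·1.56) = 0.3·e^(−0.4680) = 0.187876
  p_II = 0.4·e^(−0.4·1.56) = 0.4·e^(−0.6240) = 0.214319
  p_III = 1.0·e^(−1.0·1.56) = 1.0·e^(−1.5600) = 0.210136
  p_IV = 2.5·e^(−2.5·1.56) = 2.5·e^(−3.9000) = 0.0506048
Prior × likelihood for each component:
  π_I·p_I = 0.51 × 0.187876 = 0.0958168
  π_II·p_II = 0.31 × 0.214319 = 0.0664388
  π_III·p_III = 0.13 × 0.210136 = 0.0273177
  π_IV·p_IV = 0.05 × 0.0506048 = 0.00253024
Normaliser: 0.0958168 + 0.0664388 + 0.0273177 + 0.00253024 = 0.192104
P(Species III | 1.56 s) = 0.0273177 / 0.192104 ≈ 0.142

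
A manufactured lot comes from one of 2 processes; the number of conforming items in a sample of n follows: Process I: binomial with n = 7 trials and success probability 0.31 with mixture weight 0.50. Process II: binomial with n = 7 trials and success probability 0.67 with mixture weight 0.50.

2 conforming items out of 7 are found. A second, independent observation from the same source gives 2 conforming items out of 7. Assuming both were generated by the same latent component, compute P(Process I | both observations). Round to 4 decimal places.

0.9865

Posterior ∝ prior × likelihood, so P(k | x) ∝ π_k f_k(x); normalise over all components.
Since both observations come from the same component, the likelihood for component k is f_k(x₁)·f_k(x₂).
  p_I = [0.315637] × [0.315637] = 0.0996268
  p_II = [0.0368925] × [0.0368925] = 0.00136106
Multiply by the mixture weights:
  π_I·p_I = 0.50 × 0.0996268 = 0.0498134
  π_II·p_II = 0.50 × 0.00136106 = 0.00068053
Evidence: 0.0498134 + 0.00068053 = 0.0504939
P(Process I | x₁,x₂) ≈ 0.9865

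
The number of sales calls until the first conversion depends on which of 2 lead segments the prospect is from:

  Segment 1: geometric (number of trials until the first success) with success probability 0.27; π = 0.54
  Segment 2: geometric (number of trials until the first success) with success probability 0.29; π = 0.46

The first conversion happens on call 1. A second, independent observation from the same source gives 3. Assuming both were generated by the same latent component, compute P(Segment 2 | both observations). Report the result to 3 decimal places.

By Bayes' theorem, P(k | x) = P(Z=k) f_k(x) / Σ_j P(Z=j) f_j(x).
Since both observations come from the same component, the likelihood for component k is f_k(x₁)·f_k(x₂).
  p_1 = [0.27·(1−0.27)^0 = 0.27·1 = 0.27] × [0.143883] = 0.0388484
  p_2 = [0.29·(1−0.29)^0 = 0.29·1 = 0.29] × [0.146189] = 0.0423948
Weight by the priors:
  P(Z=1)·p_1 = 0.54 × 0.0388484 = 0.0209781
  P(Z=2)·p_2 = 0.46 × 0.0423948 = 0.0195016
Denominator: 0.0209781 + 0.0195016 = 0.0404798
P(Segment 2 | x) ≈ 0.482

0.482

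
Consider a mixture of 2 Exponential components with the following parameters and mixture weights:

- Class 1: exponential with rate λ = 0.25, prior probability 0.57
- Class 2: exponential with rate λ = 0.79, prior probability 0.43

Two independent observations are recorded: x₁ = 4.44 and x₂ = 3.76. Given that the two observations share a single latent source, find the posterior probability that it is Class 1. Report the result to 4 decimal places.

By Bayes' theorem, P(k | x) = w_k f_k(x) / Σ_j w_j f_j(x).
Since both observations come from the same component, the likelihood for component k is f_k(x₁)·f_k(x₂).
  f_1 = [0.0823897] × [0.097657] = 0.00804593
  f_2 = [0.0236753] × [0.0405134] = 0.000959168
Weight by the priors:
  w_1·f_1 = 0.57 × 0.00804593 = 0.00458618
  w_2·f_2 = 0.43 × 0.000959168 = 0.000412442
Marginal: 0.00458618 + 0.000412442 = 0.00499862
Responsibility of Class 1: 0.00458618 / 0.00499862 ≈ 0.9175

0.9175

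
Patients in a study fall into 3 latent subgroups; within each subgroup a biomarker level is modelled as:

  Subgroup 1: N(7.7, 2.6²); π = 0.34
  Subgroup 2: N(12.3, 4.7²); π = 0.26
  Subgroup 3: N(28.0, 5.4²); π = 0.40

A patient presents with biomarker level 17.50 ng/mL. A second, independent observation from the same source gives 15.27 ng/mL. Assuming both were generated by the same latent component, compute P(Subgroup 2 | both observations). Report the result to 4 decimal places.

Apply Bayes' rule: the posterior for each component is proportional to its prior times its likelihood at x.
Since both observations come from the same component, the likelihood for component k is f_k(x₁)·f_k(x₂).
  f_1 = [0.000126155] × [0.00221395] = 2.793e-07
  f_2 = [0.0460263] × [0.0695187] = 0.00319969
  f_3 = [0.0111561] × [0.00458932] = 5.11989e-05
Unnormalised posteriors:
  w_1·f_1 = 0.34 × 2.793e-07 = 9.49621e-08
  w_2·f_2 = 0.26 × 0.00319969 = 0.000831919
  w_3·f_3 = 0.40 × 5.11989e-05 = 2.04796e-05
Marginal: 9.49621e-08 + 0.000831919 + 2.04796e-05 = 0.000852493
So the posterior for Subgroup 2 is 0.000831919 / 0.000852493 ≈ 0.9759.

0.9759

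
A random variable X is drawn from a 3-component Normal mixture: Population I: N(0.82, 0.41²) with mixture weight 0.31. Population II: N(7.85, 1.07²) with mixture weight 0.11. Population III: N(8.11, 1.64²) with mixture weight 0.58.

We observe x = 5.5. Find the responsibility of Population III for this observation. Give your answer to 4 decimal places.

By Bayes' theorem, P(k | x) = π_k f_k(x) / Σ_j π_j f_j(x).
Evaluate each component's likelihood at the observed value:
  p_I = (1/(0.41·√(2π)))·exp(−(5.5−0.82)²/(2·0.41²)) = 0.973030·exp(-65.14694) = 4.95646e-29
  p_II = (1/(1.07·√(2π)))·exp(−(5.5−7.85)²/(2·1.07²)) = 0.372843·exp(-2.41178) = 0.0334274
  p_III = (1/(1.64·√(2π)))·exp(−(5.5−8.11)²/(2·1.64²)) = 0.243257·exp(-1.26638) = 0.0685623
Prior × likelihood for each component:
  π_I·p_I = 0.31 × 4.95646e-29 = 1.5365e-29
  π_II·p_II = 0.11 × 0.0334274 = 0.00367701
  π_III·p_III = 0.58 × 0.0685623 = 0.0397661
Denominator: 1.5365e-29 + 0.00367701 + 0.0397661 = 0.0434431
P(Population III | data) ≈ 0.9154

0.9154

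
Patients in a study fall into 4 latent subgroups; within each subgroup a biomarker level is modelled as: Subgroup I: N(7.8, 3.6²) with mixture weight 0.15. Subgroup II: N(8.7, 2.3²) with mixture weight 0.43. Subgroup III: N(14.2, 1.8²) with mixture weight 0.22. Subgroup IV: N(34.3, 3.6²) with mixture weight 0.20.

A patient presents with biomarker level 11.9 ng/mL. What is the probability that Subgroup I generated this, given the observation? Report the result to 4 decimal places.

0.1484

P(component k | x) = π_k·f_k(x) / marginal(x), where marginal(x) = Σ_j π_j·f_j(x).
Normal densities:
  p_I = 0.0579366
  p_II = 0.0658938
  p_III = 0.0979711
  p_IV = 4.34035e-10
Multiply by the mixture weights:
  π_I·p_I = 0.15 × 0.0579366 = 0.00869049
  π_II·p_II = 0.43 × 0.0658938 = 0.0283343
  π_III·p_III = 0.22 × 0.0979711 = 0.0215536
  π_IV·p_IV = 0.20 × 4.34035e-10 = 8.68069e-11
Normaliser: 0.00869049 + 0.0283343 + 0.0215536 + 8.68069e-11 = 0.0585784
P(Subgroup I | x) = 0.00869049 / 0.0585784 ≈ 0.1484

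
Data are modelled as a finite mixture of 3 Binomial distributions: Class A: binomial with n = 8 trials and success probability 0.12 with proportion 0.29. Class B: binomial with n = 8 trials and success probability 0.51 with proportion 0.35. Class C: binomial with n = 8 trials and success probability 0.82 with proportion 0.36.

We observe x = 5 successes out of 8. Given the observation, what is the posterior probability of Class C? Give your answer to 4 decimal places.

0.3532

By Bayes' theorem, P(k | x) = P(Z=k) f_k(x) / Σ_j P(Z=j) f_j(x).
Binomial probabilities:
  L_A = 0.000949603
  L_B = 0.227315
  L_C = 0.121081
Multiply by the mixture weights:
  P(Z=A)·L_A = 0.29 × 0.000949603 = 0.000275385
  P(Z=B)·L_B = 0.35 × 0.227315 = 0.0795601
  P(Z=C)·L_C = 0.36 × 0.121081 = 0.043589
Denominator: 0.000275385 + 0.0795601 + 0.043589 = 0.123425
P(Class C | x) = 0.043589 / 0.123425 ≈ 0.3532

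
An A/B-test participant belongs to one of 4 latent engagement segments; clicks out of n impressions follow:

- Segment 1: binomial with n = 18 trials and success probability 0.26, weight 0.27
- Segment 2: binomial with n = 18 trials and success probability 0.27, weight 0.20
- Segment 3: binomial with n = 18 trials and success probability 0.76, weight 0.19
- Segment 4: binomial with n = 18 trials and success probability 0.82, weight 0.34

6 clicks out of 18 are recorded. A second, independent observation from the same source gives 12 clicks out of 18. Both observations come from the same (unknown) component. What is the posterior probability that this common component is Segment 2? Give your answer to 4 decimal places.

0.4719

P(component k | x) = π_k·f_k(x) / marginal(x), where marginal(x) = Σ_j π_j·f_j(x).
Since both observations come from the same component, the likelihood for component k is f_k(x₁)·f_k(x₂).
  p_1 = [C(18,6)·0.26^6·0.74^12 = 18564·0.000308916·0.0269638 = 0.154629] × [0.000290899] = 4.49815e-05
  p_2 = [C(18,6)·0.27^6·0.73^12 = 18564·0.00038742·0.022902 = 0.164713] × [0.000421671] = 6.94548e-05
  p_3 = [C(18,6)·0.76^6·0.24^12 = 18564·0.1927·3.65203e-08 = 0.000130644] × [0.131735] = 1.72104e-05
  p_4 = [C(18,6)·0.82^6·0.18^12 = 18564·0.304007·1.15683e-09 = 6.52867e-06] × [0.0583543] = 3.80976e-07
Multiply by the mixture weights:
  π_1·p_1 = 0.27 × 4.49815e-05 = 1.2145e-05
  π_2·p_2 = 0.20 × 6.94548e-05 = 1.3891e-05
  π_3·p_3 = 0.19 × 1.72104e-05 = 3.26997e-06
  π_4·p_4 = 0.34 × 3.80976e-07 = 1.29532e-07
Sum: 1.2145e-05 + 1.3891e-05 + 3.26997e-06 + 1.29532e-07 = 2.94355e-05
P(Segment 2 | x₁,x₂) ≈ 0.4719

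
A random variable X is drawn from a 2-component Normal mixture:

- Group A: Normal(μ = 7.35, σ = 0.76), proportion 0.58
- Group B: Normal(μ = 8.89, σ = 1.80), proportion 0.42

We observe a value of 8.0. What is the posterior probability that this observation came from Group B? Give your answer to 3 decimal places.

0.281

Posterior ∝ prior × likelihood, so P(k | x) ∝ π_k f_k(x); normalise over all components.
Normal densities:
  f_A = (1/(0.76·√(2π)))·exp(−(8.0−7.35)²/(2·0.76²)) = 0.524924·exp(-0.36574) = 0.364132
  f_B = (1/(1.80·√(2π)))·exp(−(8.0−8.89)²/(2·1.80²)) = 0.221635·exp(-0.12224) = 0.196133
Weight by the priors:
  π_A·f_A = 0.58 × 0.364132 = 0.211196
  π_B·f_B = 0.42 × 0.196133 = 0.0823758
Evidence: 0.211196 + 0.0823758 = 0.293572
P(Group B | data) = 0.0823758 / 0.293572 ≈ 0.281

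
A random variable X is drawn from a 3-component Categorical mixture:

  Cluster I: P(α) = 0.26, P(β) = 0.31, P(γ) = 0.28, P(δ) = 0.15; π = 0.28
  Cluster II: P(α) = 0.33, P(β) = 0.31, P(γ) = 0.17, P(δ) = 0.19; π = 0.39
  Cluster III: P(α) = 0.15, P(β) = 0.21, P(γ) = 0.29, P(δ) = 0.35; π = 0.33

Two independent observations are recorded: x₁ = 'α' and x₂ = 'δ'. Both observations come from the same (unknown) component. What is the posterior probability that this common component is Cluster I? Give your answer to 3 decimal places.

0.207

P(component k | x) = P(Z=k)·f_k(x) / marginal(x), where marginal(x) = Σ_j P(Z=j)·f_j(x).
Since both observations come from the same component, the likelihood for component k is f_k(x₁)·f_k(x₂).
  p_I = [P(α | comp) = 0.26] × [0.15] = 0.039
  p_II = [P(α | comp) = 0.33] × [0.19] = 0.0627
  p_III = [P(α | comp) = 0.15] × [0.35] = 0.0525
Prior × likelihood for each component:
  P(Z=I)·p_I = 0.28 × 0.039 = 0.01092
  P(Z=II)·p_II = 0.39 × 0.0627 = 0.024453
  P(Z=III)·p_III = 0.33 × 0.0525 = 0.017325
Marginal: 0.01092 + 0.024453 + 0.017325 = 0.052698
P(Cluster I | x₁, x₂) = 0.01092 / 0.052698 ≈ 0.207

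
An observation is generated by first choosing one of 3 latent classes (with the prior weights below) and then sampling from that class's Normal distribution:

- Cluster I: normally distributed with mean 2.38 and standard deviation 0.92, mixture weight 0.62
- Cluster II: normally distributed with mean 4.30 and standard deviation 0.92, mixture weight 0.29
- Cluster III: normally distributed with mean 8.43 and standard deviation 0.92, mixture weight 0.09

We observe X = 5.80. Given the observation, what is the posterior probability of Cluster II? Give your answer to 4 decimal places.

0.9730

Posterior ∝ prior × likelihood, so P(k | x) ∝ π_k f_k(x); normalise over all components.
Normal densities:
  p_I = (1/(0.92·√(2π)))·exp(−(5.80−2.38)²/(2·0.92²)) = 0.433633·exp(-6.90950) = 0.000432877
  p_II = (1/(0.92·√(2π)))·exp(−(5.80−4.30)²/(2·0.92²)) = 0.433633·exp(-1.32916) = 0.114783
  p_III = (1/(0.92·√(2π)))·exp(−(5.80−8.43)²/(2·0.92²)) = 0.433633·exp(-4.08607) = 0.00728726
Prior × likelihood for each component:
  π_I·p_I = 0.62 × 0.000432877 = 0.000268384
  π_II·p_II = 0.29 × 0.114783 = 0.0332869
  π_III·p_III = 0.09 × 0.00728726 = 0.000655854
Denominator: 0.000268384 + 0.0332869 + 0.000655854 = 0.0342112
Responsibility of Cluster II: 0.0332869 / 0.0342112 ≈ 0.9730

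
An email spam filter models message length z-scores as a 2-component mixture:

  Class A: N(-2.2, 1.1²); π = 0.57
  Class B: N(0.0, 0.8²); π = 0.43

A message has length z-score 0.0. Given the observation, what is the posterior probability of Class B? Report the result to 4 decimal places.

0.8846

Apply Bayes' rule: the posterior for each component is proportional to its prior times its likelihood at x.
Component likelihoods at x = 0.0:
  f_A = 0.0490827
  f_B = 0.498678
Multiply by the mixture weights:
  π_A·f_A = 0.57 × 0.0490827 = 0.0279771
  π_B·f_B = 0.43 × 0.498678 = 0.214431
Marginal: 0.0279771 + 0.214431 = 0.242409
Responsibility of Class B: 0.214431 / 0.242409 ≈ 0.8846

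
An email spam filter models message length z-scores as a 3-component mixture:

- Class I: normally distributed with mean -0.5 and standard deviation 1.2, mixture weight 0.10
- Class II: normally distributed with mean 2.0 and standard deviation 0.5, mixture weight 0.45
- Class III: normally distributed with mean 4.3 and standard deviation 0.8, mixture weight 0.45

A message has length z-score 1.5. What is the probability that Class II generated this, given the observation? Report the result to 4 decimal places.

The responsibility of component k is P(Z=k) f_k(x) divided by Σ_j P(Z=j) f_j(x).
Evaluate each component's likelihood at the observed value:
  L_I = (1/(1.2·√(2π)))·exp(−(1.5−-0.5)²/(2·1.2²)) = 0.332452·exp(-1.38889) = 0.0828976
  L_II = (1/(0.5·√(2π)))·exp(−(1.5−2.0)²/(2·0.5²)) = 0.797885·exp(-0.50000) = 0.483941
  L_III = (1/(0.8·√(2π)))·exp(−(1.5−4.3)²/(2·0.8²)) = 0.498678·exp(-6.12500) = 0.00109085
Weight by the priors:
  P(Z=I)·L_I = 0.10 × 0.0828976 = 0.00828976
  P(Z=II)·L_II = 0.45 × 0.483941 = 0.217774
  P(Z=III)·L_III = 0.45 × 0.00109085 = 0.000490884
Evidence: 0.00828976 + 0.217774 + 0.000490884 = 0.226554
So the posterior for Class II is 0.217774 / 0.226554 ≈ 0.9612.

0.9612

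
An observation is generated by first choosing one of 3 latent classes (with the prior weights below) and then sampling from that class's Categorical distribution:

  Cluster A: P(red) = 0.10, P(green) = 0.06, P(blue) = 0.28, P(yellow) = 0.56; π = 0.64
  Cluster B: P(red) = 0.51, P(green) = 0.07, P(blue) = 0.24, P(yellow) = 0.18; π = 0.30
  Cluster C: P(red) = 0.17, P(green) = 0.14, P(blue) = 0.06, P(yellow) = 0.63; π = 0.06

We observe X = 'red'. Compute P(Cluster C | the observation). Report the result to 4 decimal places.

By Bayes' theorem, P(k | x) = w_k f_k(x) / Σ_j w_j f_j(x).
Categorical probabilities:
  L_A = P(red | comp) = 0.10
  L_B = P(red | comp) = 0.51
  L_C = P(red | comp) = 0.17
Unnormalised posteriors:
  w_A·L_A = 0.64 × 0.1 = 0.064
  w_B·L_B = 0.30 × 0.51 = 0.153
  w_C·L_C = 0.06 × 0.17 = 0.0102
Marginal: 0.064 + 0.153 + 0.0102 = 0.2272
P(Cluster C | 'red') = 0.0102 / 0.2272 ≈ 0.0449

0.0449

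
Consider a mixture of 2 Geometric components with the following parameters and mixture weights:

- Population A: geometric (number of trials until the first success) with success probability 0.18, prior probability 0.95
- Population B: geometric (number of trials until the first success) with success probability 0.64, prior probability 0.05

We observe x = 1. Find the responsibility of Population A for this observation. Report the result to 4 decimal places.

By Bayes' theorem, P(k | x) = π_k f_k(x) / Σ_j π_j f_j(x).
Evaluate each component's likelihood at the observed value:
  L_A = 0.18
  L_B = 0.64
Multiply by the mixture weights:
  π_A·L_A = 0.95 × 0.18 = 0.171
  π_B·L_B = 0.05 × 0.64 = 0.032
Sum: 0.171 + 0.032 = 0.203
P(Population A | 1) = 0.171 / 0.203 ≈ 0.8424

0.8424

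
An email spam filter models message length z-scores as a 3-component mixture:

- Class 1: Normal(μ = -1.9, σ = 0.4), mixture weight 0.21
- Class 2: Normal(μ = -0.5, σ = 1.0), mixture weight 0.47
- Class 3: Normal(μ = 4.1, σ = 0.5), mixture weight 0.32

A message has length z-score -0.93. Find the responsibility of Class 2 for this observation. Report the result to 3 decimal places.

0.939

Posterior ∝ prior × likelihood, so P(k | x) ∝ π_k f_k(x); normalise over all components.
Evaluate each component's likelihood at the observed value:
  f_1 = (1/(0.4·√(2π)))·exp(−(-0.93−-1.9)²/(2·0.4²)) = 0.997356·exp(-2.94031) = 0.0527095
  f_2 = (1/(1.0·√(2π)))·exp(−(-0.93−-0.5)²/(2·1.0²)) = 0.398942·exp(-0.09245) = 0.363714
  f_3 = (1/(0.5·√(2π)))·exp(−(-0.93−4.1)²/(2·0.5²)) = 0.797885·exp(-50.60180) = 8.43058e-23
Prior × likelihood for each component:
  π_1·f_1 = 0.21 × 0.0527095 = 0.011069
  π_2·f_2 = 0.47 × 0.363714 = 0.170945
  π_3·f_3 = 0.32 × 8.43058e-23 = 2.69779e-23
Marginal: 0.011069 + 0.170945 + 2.69779e-23 = 0.182014
P(Class 2 | the observation) = 0.170945 / 0.182014 ≈ 0.939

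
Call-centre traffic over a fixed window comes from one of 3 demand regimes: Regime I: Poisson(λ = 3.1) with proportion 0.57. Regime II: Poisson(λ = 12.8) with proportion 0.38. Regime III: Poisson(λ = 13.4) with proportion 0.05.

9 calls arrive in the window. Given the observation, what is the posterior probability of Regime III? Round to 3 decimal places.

Posterior ∝ prior × likelihood, so P(k | x) ∝ π_k f_k(x); normalise over all components.
Component likelihoods at x = 9 calls:
  p_I = e^(−3.1)·3.1^9/9! = 0.00328231
  p_II = e^(−12.8)·12.8^9/9! = 0.0701709
  p_III = e^(−13.4)·13.4^9/9! = 0.0581613
Unnormalised posteriors:
  π_I·p_I = 0.57 × 0.00328231 = 0.00187092
  π_II·p_II = 0.38 × 0.0701709 = 0.026665
  π_III·p_III = 0.05 × 0.0581613 = 0.00290806
Normaliser: 0.00187092 + 0.026665 + 0.00290806 = 0.0314439
Responsibility of Regime III: 0.00290806 / 0.0314439 ≈ 0.092

0.092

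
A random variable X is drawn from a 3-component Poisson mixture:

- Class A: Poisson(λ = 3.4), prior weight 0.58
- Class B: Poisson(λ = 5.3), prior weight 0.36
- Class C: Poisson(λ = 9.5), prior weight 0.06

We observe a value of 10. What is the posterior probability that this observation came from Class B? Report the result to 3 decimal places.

P(component k | x) = P(Z=k)·f_k(x) / marginal(x), where marginal(x) = Σ_j P(Z=j)·f_j(x).
Component likelihoods at x = 10:
  L_A = e^(−3.4)·3.4^10/10! = 0.00189856
  L_B = e^(−5.3)·5.3^10/10! = 0.0240566
  L_C = e^(−9.5)·9.5^10/10! = 0.123502
Unnormalised posteriors:
  P(Z=A)·L_A = 0.58 × 0.00189856 = 0.00110117
  P(Z=B)·L_B = 0.36 × 0.0240566 = 0.00866039
  P(Z=C)·L_C = 0.06 × 0.123502 = 0.00741014
Evidence: 0.00110117 + 0.00866039 + 0.00741014 = 0.0171717
P(Class B | data) = 0.00866039 / 0.0171717 ≈ 0.504

0.504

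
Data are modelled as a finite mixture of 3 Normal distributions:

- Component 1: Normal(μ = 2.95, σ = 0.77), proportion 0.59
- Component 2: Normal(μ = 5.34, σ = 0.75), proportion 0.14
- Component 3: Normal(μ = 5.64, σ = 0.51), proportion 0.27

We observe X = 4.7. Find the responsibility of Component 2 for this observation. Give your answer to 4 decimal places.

0.4560

By Bayes' theorem, P(k | x) = w_k f_k(x) / Σ_j w_j f_j(x).
Normal densities:
  p_1 = (1/(0.77·√(2π)))·exp(−(4.7−2.95)²/(2·0.77²)) = 0.518107·exp(-2.58264) = 0.0391553
  p_2 = (1/(0.75·√(2π)))·exp(−(4.7−5.34)²/(2·0.75²)) = 0.531923·exp(-0.36409) = 0.369596
  p_3 = (1/(0.51·√(2π)))·exp(−(4.7−5.64)²/(2·0.51²)) = 0.782240·exp(-1.69858) = 0.143106
Multiply by the mixture weights:
  w_1·p_1 = 0.59 × 0.0391553 = 0.0231017
  w_2·p_2 = 0.14 × 0.369596 = 0.0517434
  w_3·p_3 = 0.27 × 0.143106 = 0.0386386
Evidence: 0.0231017 + 0.0517434 + 0.0386386 = 0.113484
Responsibility of Component 2: 0.0517434 / 0.113484 ≈ 0.4560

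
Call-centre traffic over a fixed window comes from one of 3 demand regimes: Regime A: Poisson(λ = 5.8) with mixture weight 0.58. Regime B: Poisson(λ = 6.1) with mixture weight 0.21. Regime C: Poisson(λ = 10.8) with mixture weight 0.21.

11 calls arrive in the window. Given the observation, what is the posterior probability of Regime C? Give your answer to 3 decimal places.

0.608

Posterior ∝ prior × likelihood, so P(k | x) ∝ P(Z=k) f_k(x); normalise over all components.
Component likelihoods at x = 11 calls:
  L_A = e^(−5.8)·5.8^11/11! = 0.0189515
  L_B = e^(−6.1)·6.1^11/11! = 0.0244498
  L_C = e^(−10.8)·10.8^11/11! = 0.119159
Multiply by the mixture weights:
  P(Z=A)·L_A = 0.58 × 0.0189515 = 0.0109919
  P(Z=B)·L_B = 0.21 × 0.0244498 = 0.00513447
  P(Z=C)·L_C = 0.21 × 0.119159 = 0.0250233
Denominator: 0.0109919 + 0.00513447 + 0.0250233 = 0.0411496
So the posterior for Regime C is 0.0250233 / 0.0411496 ≈ 0.608.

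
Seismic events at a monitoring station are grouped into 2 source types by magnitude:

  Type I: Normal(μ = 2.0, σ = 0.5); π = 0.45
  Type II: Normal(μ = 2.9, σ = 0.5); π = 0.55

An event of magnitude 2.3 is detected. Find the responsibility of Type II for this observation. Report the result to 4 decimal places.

Apply Bayes' rule: the posterior for each component is proportional to its prior times its likelihood at x.
Normal densities:
  p_I = 0.666449
  p_II = 0.388372
Unnormalised posteriors:
  π_I·p_I = 0.45 × 0.666449 = 0.299902
  π_II·p_II = 0.55 × 0.388372 = 0.213605
Normaliser: 0.299902 + 0.213605 = 0.513507
P(Type II | x) ≈ 0.4160

0.4160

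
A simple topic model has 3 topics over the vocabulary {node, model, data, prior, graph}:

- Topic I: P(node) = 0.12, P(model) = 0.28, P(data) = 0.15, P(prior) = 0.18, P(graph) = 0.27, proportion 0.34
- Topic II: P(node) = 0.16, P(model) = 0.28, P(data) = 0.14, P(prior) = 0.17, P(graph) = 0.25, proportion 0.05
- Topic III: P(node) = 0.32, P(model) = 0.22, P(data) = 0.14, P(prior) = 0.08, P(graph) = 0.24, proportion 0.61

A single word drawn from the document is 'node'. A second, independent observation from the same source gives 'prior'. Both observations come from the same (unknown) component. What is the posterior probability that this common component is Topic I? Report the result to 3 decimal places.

The responsibility of component k is π_k f_k(x) divided by Σ_j π_j f_j(x).
Since both observations come from the same component, the likelihood for component k is f_k(x₁)·f_k(x₂).
  L_I = [P(node | comp) = 0.12] × [0.18] = 0.0216
  L_II = [P(node | comp) = 0.16] × [0.17] = 0.0272
  L_III = [P(node | comp) = 0.32] × [0.08] = 0.0256
Prior × likelihood for each component:
  π_I·L_I = 0.34 × 0.0216 = 0.007344
  π_II·L_II = 0.05 × 0.0272 = 0.00136
  π_III·L_III = 0.61 × 0.0256 = 0.015616
Evidence: 0.007344 + 0.00136 + 0.015616 = 0.02432
So the posterior for Topic I is 0.007344 / 0.02432 ≈ 0.302.

0.302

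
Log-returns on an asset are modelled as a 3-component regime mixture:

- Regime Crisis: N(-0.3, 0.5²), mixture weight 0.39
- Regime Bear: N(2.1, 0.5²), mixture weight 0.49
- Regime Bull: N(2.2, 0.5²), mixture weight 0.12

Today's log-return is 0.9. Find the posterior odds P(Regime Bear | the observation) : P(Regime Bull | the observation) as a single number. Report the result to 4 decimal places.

6.7323

Since P(k|x) ∝ π_k f_k(x), the posterior odds are π_i f_i(x) / (π_j f_j(x)).
Normal densities:
  L_Crisis = (1/(0.5·√(2π)))·exp(−(0.9−-0.3)²/(2·0.5²)) = 0.797885·exp(-2.88000) = 0.0447891
  L_Bear = (1/(0.5·√(2π)))·exp(−(0.9−2.1)²/(2·0.5²)) = 0.797885·exp(-2.88000) = 0.0447891
  L_Bull = (1/(0.5·√(2π)))·exp(−(0.9−2.2)²/(2·0.5²)) = 0.797885·exp(-3.38000) = 0.0271659
0.0219466 / 0.00325991 ≈ 6.7323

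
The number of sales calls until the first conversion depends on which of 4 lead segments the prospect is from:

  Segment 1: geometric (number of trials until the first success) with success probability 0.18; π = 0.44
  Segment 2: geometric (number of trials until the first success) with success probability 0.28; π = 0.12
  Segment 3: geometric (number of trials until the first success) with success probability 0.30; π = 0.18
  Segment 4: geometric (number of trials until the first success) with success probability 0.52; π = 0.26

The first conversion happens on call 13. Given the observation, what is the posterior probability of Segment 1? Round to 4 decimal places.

0.8375

Apply Bayes' rule: the posterior for each component is proportional to its prior times its likelihood at x.
Evaluate each component's likelihood at the observed value:
  L_1 = 0.0166356
  L_2 = 0.00543435
  L_3 = 0.00415239
  L_4 = 7.77854e-05
Prior × likelihood for each component:
  P(Z=1)·L_1 = 0.44 × 0.0166356 = 0.00731967
  P(Z=2)·L_2 = 0.12 × 0.00543435 = 0.000652123
  P(Z=3)·L_3 = 0.18 × 0.00415239 = 0.00074743
  P(Z=4)·L_4 = 0.26 × 7.77854e-05 = 2.02242e-05
Normaliser: 0.00731967 + 0.000652123 + 0.00074743 + 2.02242e-05 = 0.00873944
Responsibility of Segment 1: 0.00731967 / 0.00873944 ≈ 0.8375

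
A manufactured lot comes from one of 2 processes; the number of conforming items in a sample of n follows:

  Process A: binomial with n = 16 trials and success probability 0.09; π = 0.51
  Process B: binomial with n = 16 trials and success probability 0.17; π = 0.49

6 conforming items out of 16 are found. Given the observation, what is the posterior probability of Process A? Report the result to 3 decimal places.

P(component k | x) = π_k·f_k(x) / marginal(x), where marginal(x) = Σ_j π_j·f_j(x).
Binomial probabilities:
  L_A = 0.00165727
  L_B = 0.0299915
Prior × likelihood for each component:
  π_A·L_A = 0.51 × 0.00165727 = 0.000845207
  π_B·L_B = 0.49 × 0.0299915 = 0.0146958
Sum: 0.000845207 + 0.0146958 = 0.0155411
P(Process A | 6 conforming items out of 16) = 0.000845207 / 0.0155411 ≈ 0.054

0.054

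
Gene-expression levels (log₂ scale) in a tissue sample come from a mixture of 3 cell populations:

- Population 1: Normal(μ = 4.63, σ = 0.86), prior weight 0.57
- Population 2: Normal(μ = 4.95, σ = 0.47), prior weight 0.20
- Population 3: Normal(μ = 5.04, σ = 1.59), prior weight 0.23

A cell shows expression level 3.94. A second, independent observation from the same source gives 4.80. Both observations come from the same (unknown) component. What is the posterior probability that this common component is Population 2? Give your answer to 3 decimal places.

0.121

The responsibility of component k is π_k f_k(x) divided by Σ_j π_j f_j(x).
Since both observations come from the same component, the likelihood for component k is f_k(x₁)·f_k(x₂).
  p_1 = [0.336224] × [0.454911] = 0.152952
  p_2 = [0.0843417] × [0.806667] = 0.0680357
  p_3 = [0.197507] × [0.248065] = 0.0489945
Prior × likelihood for each component:
  π_1·p_1 = 0.57 × 0.152952 = 0.0871826
  π_2·p_2 = 0.20 × 0.0680357 = 0.0136071
  π_3·p_3 = 0.23 × 0.0489945 = 0.0112687
Denominator: 0.0871826 + 0.0136071 + 0.0112687 = 0.112058
P(Population 2 | x) ≈ 0.121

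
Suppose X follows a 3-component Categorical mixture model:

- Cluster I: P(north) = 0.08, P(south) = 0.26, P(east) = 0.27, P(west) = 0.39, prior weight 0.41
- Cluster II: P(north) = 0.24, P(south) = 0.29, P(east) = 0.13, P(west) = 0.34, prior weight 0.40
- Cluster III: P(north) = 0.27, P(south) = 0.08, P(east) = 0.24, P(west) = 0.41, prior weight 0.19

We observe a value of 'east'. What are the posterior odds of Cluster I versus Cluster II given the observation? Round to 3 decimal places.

Since P(k|x) ∝ w_k f_k(x), the posterior odds are w_i f_i(x) / (w_j f_j(x)).
Component likelihoods at x = 'east':
  f_I = P(east | comp) = 0.27
  f_II = P(east | comp) = 0.13
  f_III = P(east | comp) = 0.24
Posterior odds = (w_I·f_I) / (w_II·f_II) = (0.41·0.27) / (0.40·0.13) = 0.1107 / 0.052 ≈ 2.129

2.129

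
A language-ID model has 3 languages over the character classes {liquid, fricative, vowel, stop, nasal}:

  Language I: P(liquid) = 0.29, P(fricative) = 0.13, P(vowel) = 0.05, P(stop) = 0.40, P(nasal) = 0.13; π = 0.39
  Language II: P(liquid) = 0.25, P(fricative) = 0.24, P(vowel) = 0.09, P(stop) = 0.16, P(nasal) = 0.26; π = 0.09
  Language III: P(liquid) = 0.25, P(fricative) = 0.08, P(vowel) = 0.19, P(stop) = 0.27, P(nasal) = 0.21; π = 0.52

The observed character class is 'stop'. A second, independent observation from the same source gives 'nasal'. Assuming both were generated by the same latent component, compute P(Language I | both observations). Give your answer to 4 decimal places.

0.3790

Posterior ∝ prior × likelihood, so P(k | x) ∝ π_k f_k(x); normalise over all components.
Since both observations come from the same component, the likelihood for component k is f_k(x₁)·f_k(x₂).
  L_I = [0.4] × [0.13] = 0.052
  L_II = [0.16] × [0.26] = 0.0416
  L_III = [0.27] × [0.21] = 0.0567
Weight by the priors:
  π_I·L_I = 0.39 × 0.052 = 0.02028
  π_II·L_II = 0.09 × 0.0416 = 0.003744
  π_III·L_III = 0.52 × 0.0567 = 0.029484
Normaliser: 0.02028 + 0.003744 + 0.029484 = 0.053508
P(Language I | x₁, x₂) ≈ 0.3790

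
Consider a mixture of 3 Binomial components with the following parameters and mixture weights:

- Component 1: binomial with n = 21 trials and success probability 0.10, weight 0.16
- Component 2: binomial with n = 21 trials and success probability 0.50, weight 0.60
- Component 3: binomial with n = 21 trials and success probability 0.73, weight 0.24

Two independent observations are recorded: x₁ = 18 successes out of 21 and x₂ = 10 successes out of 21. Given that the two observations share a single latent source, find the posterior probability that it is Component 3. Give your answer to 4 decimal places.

P(component k | x) = P(Z=k)·f_k(x) / marginal(x), where marginal(x) = Σ_j P(Z=j)·f_j(x).
Since both observations come from the same component, the likelihood for component k is f_k(x₁)·f_k(x₂).
  p_1 = [9.6957e-16] × [1.10686e-05] = 1.07318e-20
  p_2 = [0.000634193] × [0.168188] = 0.000106664
  p_3 = [0.0907307] × [0.00842665] = 0.000764556
Multiply by the mixture weights:
  P(Z=1)·p_1 = 0.16 × 1.07318e-20 = 1.71709e-21
  P(Z=2)·p_2 = 0.60 × 0.000106664 = 6.39983e-05
  P(Z=3)·p_3 = 0.24 × 0.000764556 = 0.000183494
Marginal: 1.71709e-21 + 6.39983e-05 + 0.000183494 = 0.000247492
P(Component 3 | x₁,x₂) ≈ 0.7414

0.7414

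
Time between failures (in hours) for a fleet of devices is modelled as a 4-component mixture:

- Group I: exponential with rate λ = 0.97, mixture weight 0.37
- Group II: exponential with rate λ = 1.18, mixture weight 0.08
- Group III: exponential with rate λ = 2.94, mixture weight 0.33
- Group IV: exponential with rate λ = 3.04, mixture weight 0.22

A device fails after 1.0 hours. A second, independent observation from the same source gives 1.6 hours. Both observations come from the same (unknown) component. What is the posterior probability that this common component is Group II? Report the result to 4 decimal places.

0.1470

Apply Bayes' rule: the posterior for each component is proportional to its prior times its likelihood at x.
Since both observations come from the same component, the likelihood for component k is f_k(x₁)·f_k(x₂).
  p_I = [0.367711] × [0.205469] = 0.0755532
  p_II = [0.362589] × [0.178622] = 0.0647662
  p_III = [0.155425] × [0.0266334] = 0.0041395
  p_IV = [0.145418] × [0.0234674] = 0.00341259
Weight by the priors:
  P(Z=I)·p_I = 0.37 × 0.0755532 = 0.0279547
  P(Z=II)·p_II = 0.08 × 0.0647662 = 0.0051813
  P(Z=III)·p_III = 0.33 × 0.0041395 = 0.00136603
  P(Z=IV)·p_IV = 0.22 × 0.00341259 = 0.000750769
Denominator: 0.0279547 + 0.0051813 + 0.00136603 + 0.000750769 = 0.0352528
So the posterior for Group II is 0.0051813 / 0.0352528 ≈ 0.1470.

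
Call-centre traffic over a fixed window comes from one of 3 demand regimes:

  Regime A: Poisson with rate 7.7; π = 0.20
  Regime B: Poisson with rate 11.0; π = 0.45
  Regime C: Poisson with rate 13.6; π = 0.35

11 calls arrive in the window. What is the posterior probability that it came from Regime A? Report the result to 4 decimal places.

Apply Bayes' rule: the posterior for each component is proportional to its prior times its likelihood at x.
Evaluate each component's likelihood at the observed value:
  f_A = e^(−7.7)·7.7^11/11! = 0.0639992
  f_B = e^(−11.0)·11.0^11/11! = 0.119378
  f_C = e^(−13.6)·13.6^11/11! = 0.0914887
Unnormalised posteriors:
  π_A·f_A = 0.20 × 0.0639992 = 0.0127998
  π_B·f_B = 0.45 × 0.119378 = 0.0537201
  π_C·f_C = 0.35 × 0.0914887 = 0.032021
Sum: 0.0127998 + 0.0537201 + 0.032021 = 0.098541
P(Regime A | data) ≈ 0.1299

0.1299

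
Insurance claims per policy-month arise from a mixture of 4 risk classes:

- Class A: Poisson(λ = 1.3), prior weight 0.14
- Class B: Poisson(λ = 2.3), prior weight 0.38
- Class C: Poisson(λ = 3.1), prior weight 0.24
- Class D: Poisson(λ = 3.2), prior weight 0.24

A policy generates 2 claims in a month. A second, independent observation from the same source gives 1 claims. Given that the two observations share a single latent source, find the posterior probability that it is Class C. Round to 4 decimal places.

By Bayes' theorem, P(k | x) = w_k f_k(x) / Σ_j w_j f_j(x).
Since both observations come from the same component, the likelihood for component k is f_k(x₁)·f_k(x₂).
  p_A = [0.230289] × [0.354291] = 0.0815895
  p_B = [0.265185] × [0.230595] = 0.0611503
  p_C = [0.216461] × [0.139653] = 0.0302294
  p_D = [0.208702] × [0.130439] = 0.027223
Unnormalised posteriors:
  w_A·p_A = 0.14 × 0.0815895 = 0.0114225
  w_B·p_B = 0.38 × 0.0611503 = 0.0232371
  w_C·p_C = 0.24 × 0.0302294 = 0.00725505
  w_D·p_D = 0.24 × 0.027223 = 0.00653351
Sum: 0.0114225 + 0.0232371 + 0.00725505 + 0.00653351 = 0.0484482
So the posterior for Class C is 0.00725505 / 0.0484482 ≈ 0.1497.

0.1497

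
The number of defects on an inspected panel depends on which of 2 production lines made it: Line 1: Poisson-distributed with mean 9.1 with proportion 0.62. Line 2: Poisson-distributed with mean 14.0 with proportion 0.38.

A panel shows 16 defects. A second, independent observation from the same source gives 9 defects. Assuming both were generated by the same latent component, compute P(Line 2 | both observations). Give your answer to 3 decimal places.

Apply Bayes' rule: the posterior for each component is proportional to its prior times its likelihood at x.
Since both observations come from the same component, the likelihood for component k is f_k(x₁)·f_k(x₂).
  p_1 = [e^(−9.1)·9.1^16/16! = 0.0118022] × [0.131683] = 0.00155415
  p_2 = [e^(−14.0)·14.0^16/16! = 0.0865578] × [0.0473442] = 0.00409801
Prior × likelihood for each component:
  π_1·p_1 = 0.62 × 0.00155415 = 0.000963572
  π_2·p_2 = 0.38 × 0.00409801 = 0.00155724
Normaliser: 0.000963572 + 0.00155724 = 0.00252082
P(Line 2 | data) ≈ 0.618

0.618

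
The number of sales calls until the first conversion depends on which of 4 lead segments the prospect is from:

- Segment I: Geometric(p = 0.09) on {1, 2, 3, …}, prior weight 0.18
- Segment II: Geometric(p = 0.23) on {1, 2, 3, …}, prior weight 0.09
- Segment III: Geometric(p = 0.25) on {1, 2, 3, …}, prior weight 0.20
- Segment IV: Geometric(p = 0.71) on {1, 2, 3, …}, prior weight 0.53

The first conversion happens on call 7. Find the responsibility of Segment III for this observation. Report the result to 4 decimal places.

Apply Bayes' rule: the posterior for each component is proportional to its prior times its likelihood at x.
Evaluate each component's likelihood at the observed value:
  p_I = 0.09·(1−0.09)^6 = 0.09·0.567869 = 0.0511082
  p_II = 0.23·(1−0.23)^6 = 0.23·0.208422 = 0.0479371
  p_III = 0.25·(1−0.25)^6 = 0.25·0.177979 = 0.0444946
  p_IV = 0.71·(1−0.71)^6 = 0.71·0.000594823 = 0.000422325
Prior × likelihood for each component:
  π_I·p_I = 0.18 × 0.0511082 = 0.00919948
  π_II·p_II = 0.09 × 0.0479371 = 0.00431434
  π_III·p_III = 0.20 × 0.0444946 = 0.00889893
  π_IV·p_IV = 0.53 × 0.000422325 = 0.000223832
Normaliser: 0.00919948 + 0.00431434 + 0.00889893 + 0.000223832 = 0.0226366
P(Segment III | the observation) = 0.00889893 / 0.0226366 ≈ 0.3931

0.3931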